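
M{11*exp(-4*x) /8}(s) 11*gamma(s) /(8*2^(2*s) ) 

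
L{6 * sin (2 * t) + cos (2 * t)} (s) 12/ (s^2 + 4) + s/ (s^2 + 4)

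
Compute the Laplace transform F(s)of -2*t -2/s^2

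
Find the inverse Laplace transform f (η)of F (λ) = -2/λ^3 -η^2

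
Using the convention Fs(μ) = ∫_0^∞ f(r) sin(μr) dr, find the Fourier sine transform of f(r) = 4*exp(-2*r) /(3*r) 4*atan(μ/2) /3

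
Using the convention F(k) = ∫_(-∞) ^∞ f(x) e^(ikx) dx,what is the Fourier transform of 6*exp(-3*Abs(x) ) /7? 36/(7*(k^2 + 9) ) 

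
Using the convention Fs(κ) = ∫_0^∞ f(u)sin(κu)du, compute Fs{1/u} pi/2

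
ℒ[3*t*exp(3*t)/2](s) 3/(2*(s - 3)^2)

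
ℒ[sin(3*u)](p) 3/(p^2 + 9)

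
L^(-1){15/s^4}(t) 5 * t^3/2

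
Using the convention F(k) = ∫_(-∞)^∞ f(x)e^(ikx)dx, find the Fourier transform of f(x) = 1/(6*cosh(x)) pi/(6*cosh(pi*k/2))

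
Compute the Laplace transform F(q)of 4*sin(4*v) 16/(q^2 + 16)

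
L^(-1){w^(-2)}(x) x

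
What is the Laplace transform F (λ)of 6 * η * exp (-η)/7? 6/ (7 * (λ+1)^2)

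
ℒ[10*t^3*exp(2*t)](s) 60/(s - 2)^4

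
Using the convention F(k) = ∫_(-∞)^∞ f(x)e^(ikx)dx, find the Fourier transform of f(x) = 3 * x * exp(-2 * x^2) 3 * sqrt(2) * I * sqrt(pi) * k * exp(-k^2/8)/8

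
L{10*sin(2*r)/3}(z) 20/(3*(z^2 + 4))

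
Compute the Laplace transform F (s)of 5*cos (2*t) 5*s/ (s^2 + 4)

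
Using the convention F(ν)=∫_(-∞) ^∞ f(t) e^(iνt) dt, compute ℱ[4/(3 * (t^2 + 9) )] 4 * pi * exp(-3 * Abs(ν) ) /9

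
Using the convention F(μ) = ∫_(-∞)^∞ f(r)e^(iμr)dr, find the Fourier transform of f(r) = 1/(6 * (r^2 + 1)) pi * exp(-Abs(μ))/6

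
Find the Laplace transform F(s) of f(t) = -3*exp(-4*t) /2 -3/(2*s + 8) 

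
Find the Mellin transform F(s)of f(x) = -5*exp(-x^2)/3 -5*gamma(s/2)/6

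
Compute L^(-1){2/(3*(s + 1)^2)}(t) 2*t*exp(-t)/3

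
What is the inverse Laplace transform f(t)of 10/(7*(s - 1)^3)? 5*t^2*exp(t)/7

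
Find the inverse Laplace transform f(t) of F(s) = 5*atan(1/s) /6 5*sin(t) /(6*t) 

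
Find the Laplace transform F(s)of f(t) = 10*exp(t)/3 10/(3*(s - 1))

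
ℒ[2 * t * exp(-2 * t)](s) 2/(s+2)^2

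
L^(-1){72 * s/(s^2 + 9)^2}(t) 12 * t * sin(3 * t)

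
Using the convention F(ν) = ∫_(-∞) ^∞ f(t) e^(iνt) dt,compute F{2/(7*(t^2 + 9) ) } 2*pi*exp(-3*Abs(ν) ) /21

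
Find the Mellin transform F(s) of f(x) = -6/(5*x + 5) -6*pi*csc(pi*s) /5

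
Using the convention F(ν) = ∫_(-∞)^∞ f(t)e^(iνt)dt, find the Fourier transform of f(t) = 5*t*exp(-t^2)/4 5*I*sqrt(pi)*ν*exp(-ν^2/4)/8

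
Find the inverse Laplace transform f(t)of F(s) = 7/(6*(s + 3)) 7*exp(-3*t)/6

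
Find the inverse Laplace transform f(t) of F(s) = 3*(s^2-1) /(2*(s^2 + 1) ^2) 3*t*cos(t) /2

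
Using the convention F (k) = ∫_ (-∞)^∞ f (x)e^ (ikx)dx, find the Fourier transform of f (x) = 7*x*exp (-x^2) 7*I*sqrt (pi)*k*exp (-k^2/4)/2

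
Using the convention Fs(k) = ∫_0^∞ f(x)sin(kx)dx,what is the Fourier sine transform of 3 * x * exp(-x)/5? 6 * k/(5 * (k^2 + 1)^2)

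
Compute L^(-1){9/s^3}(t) 9 * t^2/2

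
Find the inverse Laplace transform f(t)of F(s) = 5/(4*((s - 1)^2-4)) 5*exp(t)*sinh(2*t)/8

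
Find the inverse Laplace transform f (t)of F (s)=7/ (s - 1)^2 7*t*exp (t)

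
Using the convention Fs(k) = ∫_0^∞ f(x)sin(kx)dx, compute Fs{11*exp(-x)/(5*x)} 11*atan(k)/5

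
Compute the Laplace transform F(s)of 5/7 5/(7*s)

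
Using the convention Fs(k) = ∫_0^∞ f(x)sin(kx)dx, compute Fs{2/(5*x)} pi/5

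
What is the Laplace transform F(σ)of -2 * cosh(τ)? -2 * σ/(σ^2 - 1)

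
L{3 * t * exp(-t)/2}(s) 3/(2 * (s + 1)^2)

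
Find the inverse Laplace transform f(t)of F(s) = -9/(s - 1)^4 -3*t^3*exp(t)/2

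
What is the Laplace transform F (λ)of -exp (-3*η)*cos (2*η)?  (-λ - 3)/ ( (λ + 3)^2 + 4)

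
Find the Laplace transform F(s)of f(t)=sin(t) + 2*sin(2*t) 1/(s^2 + 1) + 4/(s^2 + 4)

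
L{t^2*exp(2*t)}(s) 2/(s - 2)^3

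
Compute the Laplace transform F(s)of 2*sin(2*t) 4/(s^2 + 4)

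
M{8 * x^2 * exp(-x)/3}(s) 8 * gamma(s + 2)/3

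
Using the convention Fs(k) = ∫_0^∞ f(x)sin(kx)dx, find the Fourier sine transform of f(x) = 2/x pi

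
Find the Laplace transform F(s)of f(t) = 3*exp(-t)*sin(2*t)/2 3/((s+1)^2+4)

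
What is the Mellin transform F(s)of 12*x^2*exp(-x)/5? 12*gamma(s+2)/5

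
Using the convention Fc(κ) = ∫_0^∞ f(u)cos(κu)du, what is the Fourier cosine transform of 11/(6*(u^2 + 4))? 11*pi*exp(-2*κ)/24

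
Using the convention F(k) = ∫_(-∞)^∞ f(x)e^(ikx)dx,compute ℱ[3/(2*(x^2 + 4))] 3*pi*exp(-2*Abs(k))/4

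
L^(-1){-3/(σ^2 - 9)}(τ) -sinh(3*τ)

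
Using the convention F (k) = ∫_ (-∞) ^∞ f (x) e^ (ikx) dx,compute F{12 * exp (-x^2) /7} 12 * sqrt (pi) * exp (-k^2/4) /7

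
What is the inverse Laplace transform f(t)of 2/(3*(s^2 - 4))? sinh(2*t)/3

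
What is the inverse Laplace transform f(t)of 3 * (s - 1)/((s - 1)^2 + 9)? 3 * exp(t) * cos(3 * t)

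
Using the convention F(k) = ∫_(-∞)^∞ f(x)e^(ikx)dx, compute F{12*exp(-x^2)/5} 12*sqrt(pi)*exp(-k^2/4)/5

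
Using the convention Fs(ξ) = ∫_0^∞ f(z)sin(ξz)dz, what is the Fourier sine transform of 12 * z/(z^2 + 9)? 6 * pi * exp(-3 * ξ)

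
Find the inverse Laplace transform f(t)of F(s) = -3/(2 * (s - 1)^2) -3 * t * exp(t)/2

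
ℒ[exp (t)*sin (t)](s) 1/ ( (s - 1)^2 + 1)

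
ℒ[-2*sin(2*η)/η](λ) -2*atan(2/λ)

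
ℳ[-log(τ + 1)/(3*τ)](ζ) pi*csc(pi*ζ)/(3*(ζ - 1))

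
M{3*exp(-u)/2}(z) 3*gamma(z)/2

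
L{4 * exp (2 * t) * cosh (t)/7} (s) 4 * (s - 2)/ (7 * ( (s - 2)^2 - 1))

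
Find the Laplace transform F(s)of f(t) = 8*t 8/s^2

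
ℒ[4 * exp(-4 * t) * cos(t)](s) 4 * (s + 4)/((s + 4)^2 + 1)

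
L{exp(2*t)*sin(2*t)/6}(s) 1/(3*((s - 2)^2 + 4))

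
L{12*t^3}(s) 72/s^4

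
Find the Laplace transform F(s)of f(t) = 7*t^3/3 14/s^4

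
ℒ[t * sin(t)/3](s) 2 * s/(3 * (s^2 + 1)^2)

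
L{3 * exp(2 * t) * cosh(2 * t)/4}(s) 3 * (s - 2)/(4 * s * (s - 4))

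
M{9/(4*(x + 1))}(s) 9*pi*csc(pi*s)/4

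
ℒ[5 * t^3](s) 30/s^4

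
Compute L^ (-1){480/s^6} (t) 4*t^5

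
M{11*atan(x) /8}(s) -11*pi*sec(pi*s/2) /(16*s) 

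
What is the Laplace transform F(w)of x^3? 6/w^4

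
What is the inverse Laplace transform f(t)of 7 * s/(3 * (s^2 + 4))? 7 * cos(2 * t)/3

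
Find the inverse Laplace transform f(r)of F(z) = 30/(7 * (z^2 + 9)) 10 * sin(3 * r)/7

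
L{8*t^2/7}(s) 16/(7*s^3)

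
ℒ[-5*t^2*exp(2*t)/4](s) -5/(2*(s - 2)^3)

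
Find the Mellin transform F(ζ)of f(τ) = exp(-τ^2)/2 gamma(ζ/2)/4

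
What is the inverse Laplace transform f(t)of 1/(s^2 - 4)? sinh(2*t)/2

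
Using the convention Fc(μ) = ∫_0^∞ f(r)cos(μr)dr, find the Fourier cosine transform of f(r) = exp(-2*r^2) sqrt(2)*sqrt(pi)*exp(-μ^2/8)/4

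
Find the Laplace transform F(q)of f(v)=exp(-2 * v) 1/(q + 2)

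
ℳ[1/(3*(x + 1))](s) pi*csc(pi*s)/3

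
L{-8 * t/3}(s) -8/(3 * s^2)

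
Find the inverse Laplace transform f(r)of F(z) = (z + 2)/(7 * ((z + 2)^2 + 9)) exp(-2 * r) * cos(3 * r)/7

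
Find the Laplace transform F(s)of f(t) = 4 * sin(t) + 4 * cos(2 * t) 4/(s^2 + 1) + 4 * s/(s^2 + 4)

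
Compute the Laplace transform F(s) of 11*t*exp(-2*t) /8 11/(8*(s + 2) ^2) 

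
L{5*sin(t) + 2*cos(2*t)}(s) 5/(s^2 + 1) + 2*s/(s^2 + 4)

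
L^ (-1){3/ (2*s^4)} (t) t^3/4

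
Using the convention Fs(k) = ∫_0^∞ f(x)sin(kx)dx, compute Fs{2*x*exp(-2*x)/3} 8*k/(3*(k^2 + 4)^2)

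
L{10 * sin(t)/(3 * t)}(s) 10 * atan(1/s)/3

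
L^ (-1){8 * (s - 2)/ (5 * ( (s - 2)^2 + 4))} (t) 8 * exp (2 * t) * cos (2 * t)/5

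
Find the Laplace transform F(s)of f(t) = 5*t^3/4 15/(2*s^4)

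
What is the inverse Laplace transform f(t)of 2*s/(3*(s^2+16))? 2*cos(4*t)/3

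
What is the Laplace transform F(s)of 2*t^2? 4/s^3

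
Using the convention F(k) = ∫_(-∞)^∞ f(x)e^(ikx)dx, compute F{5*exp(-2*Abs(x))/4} 5/(k^2 + 4)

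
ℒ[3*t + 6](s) 6/s + 3/s^2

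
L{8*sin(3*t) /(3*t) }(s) 8*atan(3/s) /3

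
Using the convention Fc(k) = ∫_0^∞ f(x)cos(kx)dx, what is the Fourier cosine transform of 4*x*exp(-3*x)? 4*(9 - k^2)/(k^2 + 9)^2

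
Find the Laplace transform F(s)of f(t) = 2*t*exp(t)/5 2/(5*(s - 1)^2)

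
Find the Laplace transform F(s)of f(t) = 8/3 8/(3 * s)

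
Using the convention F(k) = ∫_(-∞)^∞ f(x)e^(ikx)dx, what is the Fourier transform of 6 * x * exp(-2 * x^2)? 3 * sqrt(2) * I * sqrt(pi) * k * exp(-k^2/8)/4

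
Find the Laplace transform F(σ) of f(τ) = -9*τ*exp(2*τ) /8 -9/(8*(σ - 2) ^2) 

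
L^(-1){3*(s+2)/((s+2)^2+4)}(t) 3*exp(-2*t)*cos(2*t)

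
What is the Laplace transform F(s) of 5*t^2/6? 5/(3*s^3) 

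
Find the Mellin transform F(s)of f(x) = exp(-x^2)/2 gamma(s/2)/4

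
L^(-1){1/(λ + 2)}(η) exp(-2 * η)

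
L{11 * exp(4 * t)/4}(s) 11/(4 * (s - 4))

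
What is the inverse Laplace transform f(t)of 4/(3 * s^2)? 4 * t/3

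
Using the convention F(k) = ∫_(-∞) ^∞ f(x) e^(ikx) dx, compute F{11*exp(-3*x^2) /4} 11*sqrt(3)*sqrt(pi)*exp(-k^2/12) /12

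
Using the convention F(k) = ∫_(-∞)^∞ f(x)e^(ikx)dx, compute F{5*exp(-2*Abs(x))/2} 10/(k^2 + 4)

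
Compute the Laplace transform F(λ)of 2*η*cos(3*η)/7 2*(λ^2 - 9)/(7*(λ^2+9)^2)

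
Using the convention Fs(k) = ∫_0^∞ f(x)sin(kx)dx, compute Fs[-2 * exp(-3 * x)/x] -2 * atan(k/3)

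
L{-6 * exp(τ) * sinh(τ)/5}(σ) -6/(5 * σ * (σ - 2))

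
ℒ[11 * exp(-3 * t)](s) 11/(s + 3)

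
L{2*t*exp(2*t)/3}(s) 2/(3*(s - 2)^2)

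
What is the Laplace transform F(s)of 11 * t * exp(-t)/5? 11/(5 * (s + 1)^2)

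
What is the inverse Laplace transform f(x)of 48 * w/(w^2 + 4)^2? 12 * x * sin(2 * x)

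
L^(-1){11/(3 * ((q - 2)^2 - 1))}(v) 11 * exp(2 * v) * sinh(v)/3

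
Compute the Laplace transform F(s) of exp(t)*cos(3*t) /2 (s - 1) /(2*((s - 1) ^2 + 9) ) 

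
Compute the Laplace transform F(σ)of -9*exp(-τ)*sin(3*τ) -27/((σ+1)^2+9)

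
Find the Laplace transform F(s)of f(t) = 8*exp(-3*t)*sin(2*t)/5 16/(5*((s+3)^2+4))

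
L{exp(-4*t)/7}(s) 1/(7*(s + 4))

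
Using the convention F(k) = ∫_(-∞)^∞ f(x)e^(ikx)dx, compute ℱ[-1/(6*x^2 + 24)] -pi*exp(-2*Abs(k))/12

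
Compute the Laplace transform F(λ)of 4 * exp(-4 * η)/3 4/(3 * (λ + 4))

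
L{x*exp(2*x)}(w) (w - 2)^(-2)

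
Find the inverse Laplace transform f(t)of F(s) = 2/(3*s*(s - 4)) exp(2*t)*sinh(2*t)/3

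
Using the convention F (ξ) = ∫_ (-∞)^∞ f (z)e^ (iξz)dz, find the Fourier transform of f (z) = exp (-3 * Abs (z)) 6/ (ξ^2+9)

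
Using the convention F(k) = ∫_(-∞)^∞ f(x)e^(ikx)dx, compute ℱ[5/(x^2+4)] 5*pi*exp(-2*Abs(k))/2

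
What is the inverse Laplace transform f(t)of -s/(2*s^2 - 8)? -cosh(2*t)/2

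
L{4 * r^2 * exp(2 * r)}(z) 8/(z - 2)^3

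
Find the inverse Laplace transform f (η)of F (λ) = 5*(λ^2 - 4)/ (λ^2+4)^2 5*η*cos (2*η)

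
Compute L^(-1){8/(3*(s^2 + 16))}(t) 2*sin(4*t)/3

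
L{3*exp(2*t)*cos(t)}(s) 3*(s - 2)/((s - 2)^2+1)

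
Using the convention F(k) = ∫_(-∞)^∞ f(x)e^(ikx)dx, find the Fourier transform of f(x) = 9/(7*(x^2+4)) 9*pi*exp(-2*Abs(k))/14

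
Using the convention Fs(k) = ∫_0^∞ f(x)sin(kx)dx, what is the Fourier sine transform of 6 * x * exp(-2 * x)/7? 24 * k/(7 * (k^2+4)^2)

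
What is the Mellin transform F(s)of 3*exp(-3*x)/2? 3^(1 - s)*gamma(s)/2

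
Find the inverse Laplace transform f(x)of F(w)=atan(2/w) sin(2 * x)/x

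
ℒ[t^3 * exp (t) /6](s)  (s - 1) ^ (-4) 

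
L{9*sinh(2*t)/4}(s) 9/(2*(s^2 - 4))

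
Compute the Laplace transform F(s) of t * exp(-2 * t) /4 1/(4 * (s + 2) ^2) 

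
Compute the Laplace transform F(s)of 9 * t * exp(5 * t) 9/(s - 5)^2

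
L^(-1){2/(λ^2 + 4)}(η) sin(2 * η)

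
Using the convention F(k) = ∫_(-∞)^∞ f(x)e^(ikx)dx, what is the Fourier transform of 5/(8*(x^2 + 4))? 5*pi*exp(-2*Abs(k))/16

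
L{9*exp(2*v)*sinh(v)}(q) 9/((q - 2)^2-1)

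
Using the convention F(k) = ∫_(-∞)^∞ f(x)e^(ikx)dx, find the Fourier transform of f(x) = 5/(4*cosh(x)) 5*pi/(4*cosh(pi*k/2))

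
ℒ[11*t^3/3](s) 22/s^4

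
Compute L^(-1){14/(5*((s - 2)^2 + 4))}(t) 7*exp(2*t)*sin(2*t)/5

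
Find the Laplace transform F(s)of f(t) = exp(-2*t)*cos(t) (s + 2)/((s + 2)^2 + 1)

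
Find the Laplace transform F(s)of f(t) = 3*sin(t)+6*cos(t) 6*s/(s^2+1)+3/(s^2+1)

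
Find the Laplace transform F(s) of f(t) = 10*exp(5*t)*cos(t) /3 10*(s - 5) /(3*((s - 5) ^2 + 1) ) 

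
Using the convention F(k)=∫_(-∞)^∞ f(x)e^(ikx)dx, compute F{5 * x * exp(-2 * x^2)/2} 5 * sqrt(2) * I * sqrt(pi) * k * exp(-k^2/8)/16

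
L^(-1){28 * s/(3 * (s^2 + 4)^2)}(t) 7 * t * sin(2 * t)/3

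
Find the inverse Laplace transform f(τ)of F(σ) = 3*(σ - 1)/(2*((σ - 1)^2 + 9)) 3*exp(τ)*cos(3*τ)/2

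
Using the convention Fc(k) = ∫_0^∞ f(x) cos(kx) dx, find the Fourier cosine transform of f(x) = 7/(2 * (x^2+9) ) 7 * pi * exp(-3 * k) /12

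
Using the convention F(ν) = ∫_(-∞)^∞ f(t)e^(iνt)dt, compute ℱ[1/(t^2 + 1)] pi * exp(-Abs(ν))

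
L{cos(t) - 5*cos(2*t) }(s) s/(s^2 + 1) - 5*s/(s^2 + 4) 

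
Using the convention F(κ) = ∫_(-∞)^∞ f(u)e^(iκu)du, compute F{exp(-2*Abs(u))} 4/(κ^2 + 4)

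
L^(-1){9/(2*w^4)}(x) 3*x^3/4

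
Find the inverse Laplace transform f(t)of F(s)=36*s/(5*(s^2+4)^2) 9*t*sin(2*t)/5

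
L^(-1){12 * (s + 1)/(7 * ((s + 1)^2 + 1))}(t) 12 * exp(-t) * cos(t)/7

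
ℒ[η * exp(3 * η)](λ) (λ - 3)^(-2)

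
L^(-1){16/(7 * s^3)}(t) 8 * t^2/7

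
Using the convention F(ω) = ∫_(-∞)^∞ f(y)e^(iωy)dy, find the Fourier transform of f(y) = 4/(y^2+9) 4*pi*exp(-3*Abs(ω))/3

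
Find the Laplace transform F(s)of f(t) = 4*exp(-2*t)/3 4/(3*(s+2))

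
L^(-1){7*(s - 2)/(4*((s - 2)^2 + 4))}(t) 7*exp(2*t)*cos(2*t)/4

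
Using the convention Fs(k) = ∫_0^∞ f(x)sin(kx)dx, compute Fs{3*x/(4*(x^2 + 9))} 3*pi*exp(-3*k)/8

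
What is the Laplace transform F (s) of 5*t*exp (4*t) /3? 5/ (3*(s - 4) ^2) 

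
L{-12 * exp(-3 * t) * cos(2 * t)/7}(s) 12 * (-s - 3)/(7 * ((s+3)^2+4))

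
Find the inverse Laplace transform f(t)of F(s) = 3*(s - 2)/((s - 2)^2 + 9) 3*exp(2*t)*cos(3*t)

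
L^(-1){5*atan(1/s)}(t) 5*sin(t)/t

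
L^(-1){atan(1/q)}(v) sin(v)/v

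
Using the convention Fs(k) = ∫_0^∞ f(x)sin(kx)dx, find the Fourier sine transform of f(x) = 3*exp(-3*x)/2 3*k/(2*(k^2 + 9))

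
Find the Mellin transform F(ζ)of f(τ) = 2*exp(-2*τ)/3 2^(1 - ζ)*gamma(ζ)/3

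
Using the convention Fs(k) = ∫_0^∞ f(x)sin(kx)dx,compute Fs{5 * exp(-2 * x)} 5 * k/(k^2 + 4)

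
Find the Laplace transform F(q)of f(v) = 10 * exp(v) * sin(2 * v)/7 20/(7 * ((q - 1)^2 + 4))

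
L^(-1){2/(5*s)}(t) 2/5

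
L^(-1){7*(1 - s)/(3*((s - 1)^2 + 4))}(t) -7*exp(t)*cos(2*t)/3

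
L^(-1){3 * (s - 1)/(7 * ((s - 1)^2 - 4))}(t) 3 * exp(t) * cosh(2 * t)/7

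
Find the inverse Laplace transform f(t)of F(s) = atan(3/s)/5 sin(3*t)/(5*t)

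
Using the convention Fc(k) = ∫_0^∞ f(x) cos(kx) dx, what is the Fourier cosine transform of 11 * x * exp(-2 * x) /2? 11 * (4 - k^2) /(2 * (k^2 + 4) ^2) 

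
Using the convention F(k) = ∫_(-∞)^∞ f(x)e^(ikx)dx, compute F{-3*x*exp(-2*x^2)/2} -3*sqrt(2)*I*sqrt(pi)*k*exp(-k^2/8)/16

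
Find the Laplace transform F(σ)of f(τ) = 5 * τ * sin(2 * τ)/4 5 * σ/(σ^2 + 4)^2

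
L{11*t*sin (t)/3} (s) 22*s/ (3*(s^2 + 1)^2)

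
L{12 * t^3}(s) 72/s^4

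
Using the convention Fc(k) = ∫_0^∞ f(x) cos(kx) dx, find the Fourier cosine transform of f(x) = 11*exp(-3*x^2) 11*sqrt(3)*sqrt(pi)*exp(-k^2/12) /6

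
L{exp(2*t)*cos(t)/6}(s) (s - 2)/(6*((s - 2)^2 + 1))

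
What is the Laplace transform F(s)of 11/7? 11/(7*s)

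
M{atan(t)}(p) -pi * sec(pi * p/2)/(2 * p)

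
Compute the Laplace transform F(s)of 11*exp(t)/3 11/(3*(s - 1))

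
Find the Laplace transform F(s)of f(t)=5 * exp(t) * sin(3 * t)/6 5/(2 * ((s - 1)^2 + 9))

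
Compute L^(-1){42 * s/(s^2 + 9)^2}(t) 7 * t * sin(3 * t)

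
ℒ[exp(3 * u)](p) 1/(p - 3)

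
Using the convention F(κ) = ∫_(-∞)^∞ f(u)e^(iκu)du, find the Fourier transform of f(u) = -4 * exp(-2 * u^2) -2 * sqrt(2) * sqrt(pi) * exp(-κ^2/8)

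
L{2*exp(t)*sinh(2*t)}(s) 4/((s - 1)^2-4)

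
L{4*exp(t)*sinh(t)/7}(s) 4/(7*s*(s - 2))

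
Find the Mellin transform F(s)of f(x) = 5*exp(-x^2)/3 5*gamma(s/2)/6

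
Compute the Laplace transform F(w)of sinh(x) 1/(w^2 - 1)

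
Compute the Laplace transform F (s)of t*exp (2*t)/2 1/ (2*(s - 2)^2)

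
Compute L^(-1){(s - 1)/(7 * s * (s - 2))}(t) exp(t) * cosh(t)/7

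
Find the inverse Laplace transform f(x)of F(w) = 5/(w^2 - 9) 5 * sinh(3 * x)/3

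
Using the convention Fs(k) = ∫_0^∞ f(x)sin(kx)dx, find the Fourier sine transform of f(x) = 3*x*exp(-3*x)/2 9*k/(k^2 + 9)^2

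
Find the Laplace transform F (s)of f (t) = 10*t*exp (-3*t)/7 10/ (7*(s + 3)^2)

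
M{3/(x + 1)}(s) 3*pi*csc(pi*s)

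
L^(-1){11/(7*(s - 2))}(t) 11*exp(2*t)/7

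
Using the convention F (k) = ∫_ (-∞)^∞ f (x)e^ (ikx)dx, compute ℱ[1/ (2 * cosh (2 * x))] pi/ (4 * cosh (pi * k/4))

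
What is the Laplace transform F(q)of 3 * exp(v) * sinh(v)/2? 3/(2 * q * (q - 2))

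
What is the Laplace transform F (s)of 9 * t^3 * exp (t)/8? 27/ (4 * (s - 1)^4)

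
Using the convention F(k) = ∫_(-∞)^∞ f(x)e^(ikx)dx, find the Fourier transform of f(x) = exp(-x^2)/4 sqrt(pi) * exp(-k^2/4)/4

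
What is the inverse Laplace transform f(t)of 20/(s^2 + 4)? 10*sin(2*t)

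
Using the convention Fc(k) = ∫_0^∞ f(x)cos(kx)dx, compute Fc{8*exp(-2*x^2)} 2*sqrt(2)*sqrt(pi)*exp(-k^2/8)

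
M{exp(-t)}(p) gamma(p)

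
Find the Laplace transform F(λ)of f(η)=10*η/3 10/(3*λ^2)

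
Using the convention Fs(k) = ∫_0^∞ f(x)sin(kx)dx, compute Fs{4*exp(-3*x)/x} 4*atan(k/3)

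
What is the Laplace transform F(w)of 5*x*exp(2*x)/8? 5/(8*(w - 2)^2)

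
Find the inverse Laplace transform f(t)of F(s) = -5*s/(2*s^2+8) -5*cos(2*t)/2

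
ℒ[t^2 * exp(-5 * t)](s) 2/(s + 5)^3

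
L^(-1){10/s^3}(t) 5 * t^2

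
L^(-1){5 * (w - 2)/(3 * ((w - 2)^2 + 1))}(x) 5 * exp(2 * x) * cos(x)/3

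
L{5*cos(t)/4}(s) 5*s/(4*(s^2+1))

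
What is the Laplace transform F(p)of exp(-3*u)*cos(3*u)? (p + 3)/((p + 3)^2 + 9)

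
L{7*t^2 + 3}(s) 14/s^3 + 3/s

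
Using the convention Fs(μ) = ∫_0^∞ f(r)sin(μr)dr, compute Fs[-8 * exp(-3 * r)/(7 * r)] -8 * atan(μ/3)/7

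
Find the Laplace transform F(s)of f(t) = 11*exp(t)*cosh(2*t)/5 11*(s - 1)/(5*((s - 1)^2 - 4))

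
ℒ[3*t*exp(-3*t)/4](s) 3/(4*(s + 3)^2)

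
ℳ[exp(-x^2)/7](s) gamma(s/2)/14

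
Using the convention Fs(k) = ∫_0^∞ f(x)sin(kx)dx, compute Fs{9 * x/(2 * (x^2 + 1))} 9 * pi * exp(-k)/4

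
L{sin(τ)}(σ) 1/(σ^2 + 1)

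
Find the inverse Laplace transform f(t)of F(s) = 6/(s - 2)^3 3*t^2*exp(2*t)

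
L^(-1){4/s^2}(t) 4*t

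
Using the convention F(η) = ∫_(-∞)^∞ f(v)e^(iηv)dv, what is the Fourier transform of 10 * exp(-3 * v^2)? 10 * sqrt(3) * sqrt(pi) * exp(-η^2/12)/3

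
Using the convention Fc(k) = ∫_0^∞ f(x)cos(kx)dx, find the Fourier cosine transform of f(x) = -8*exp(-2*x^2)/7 -2*sqrt(2)*sqrt(pi)*exp(-k^2/8)/7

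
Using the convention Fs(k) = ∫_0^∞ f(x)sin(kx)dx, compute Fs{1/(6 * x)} pi/12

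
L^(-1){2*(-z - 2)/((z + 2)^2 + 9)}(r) -2*exp(-2*r)*cos(3*r)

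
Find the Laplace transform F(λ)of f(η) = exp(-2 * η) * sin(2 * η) 2/((λ + 2)^2 + 4)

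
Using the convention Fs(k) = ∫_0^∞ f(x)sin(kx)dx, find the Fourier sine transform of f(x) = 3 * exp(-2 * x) 3 * k/(k^2 + 4)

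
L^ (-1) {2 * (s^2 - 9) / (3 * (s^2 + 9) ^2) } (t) 2 * t * cos (3 * t) /3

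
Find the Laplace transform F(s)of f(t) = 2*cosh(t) 2*s/(s^2 - 1)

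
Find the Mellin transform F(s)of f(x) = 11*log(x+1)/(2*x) -11*pi*csc(pi*s)/(2*s - 2)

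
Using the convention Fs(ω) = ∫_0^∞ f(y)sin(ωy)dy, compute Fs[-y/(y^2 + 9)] -pi*exp(-3*ω)/2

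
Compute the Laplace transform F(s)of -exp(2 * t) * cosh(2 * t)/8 (2 - s)/(8 * s * (s - 4))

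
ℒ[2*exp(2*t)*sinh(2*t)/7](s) 4/(7*s*(s - 4))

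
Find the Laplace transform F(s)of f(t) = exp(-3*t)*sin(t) 1/((s+3)^2+1)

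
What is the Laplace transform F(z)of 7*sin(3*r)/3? 7/(z^2 + 9)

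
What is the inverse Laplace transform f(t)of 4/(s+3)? 4 * exp(-3 * t)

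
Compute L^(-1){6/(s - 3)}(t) 6 * exp(3 * t)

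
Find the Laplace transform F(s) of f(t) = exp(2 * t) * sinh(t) 1/((s - 2) ^2 - 1) 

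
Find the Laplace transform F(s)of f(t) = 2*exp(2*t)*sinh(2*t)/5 4/(5*s*(s - 4))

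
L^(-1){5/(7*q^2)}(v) 5*v/7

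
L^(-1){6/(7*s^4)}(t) t^3/7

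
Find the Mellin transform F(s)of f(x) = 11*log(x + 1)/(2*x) -11*pi*csc(pi*s)/(2*s - 2)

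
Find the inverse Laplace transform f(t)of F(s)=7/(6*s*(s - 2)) 7*exp(t)*sinh(t)/6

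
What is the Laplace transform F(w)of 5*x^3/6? 5/w^4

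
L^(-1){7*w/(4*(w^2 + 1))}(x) 7*cos(x)/4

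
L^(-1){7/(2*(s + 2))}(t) 7*exp(-2*t)/2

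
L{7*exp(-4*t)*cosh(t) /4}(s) 7*(s + 4) /(4*((s + 4) ^2-1) ) 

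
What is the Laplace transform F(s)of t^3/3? 2/s^4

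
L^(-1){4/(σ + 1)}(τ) 4 * exp(-τ)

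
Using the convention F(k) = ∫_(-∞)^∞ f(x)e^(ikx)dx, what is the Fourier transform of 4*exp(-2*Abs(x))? 16/(k^2+4)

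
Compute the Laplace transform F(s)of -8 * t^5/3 -320/s^6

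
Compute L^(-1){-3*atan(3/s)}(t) -3*sin(3*t)/t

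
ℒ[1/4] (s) 1/ (4*s)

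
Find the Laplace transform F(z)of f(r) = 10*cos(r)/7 10*z/(7*(z^2 + 1))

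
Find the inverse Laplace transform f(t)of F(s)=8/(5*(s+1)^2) 8*t*exp(-t)/5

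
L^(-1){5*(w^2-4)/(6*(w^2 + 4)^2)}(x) 5*x*cos(2*x)/6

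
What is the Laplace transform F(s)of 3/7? 3/(7*s)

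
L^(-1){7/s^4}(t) 7 * t^3/6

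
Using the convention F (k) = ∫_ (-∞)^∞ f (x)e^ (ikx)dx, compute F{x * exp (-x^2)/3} I * sqrt (pi) * k * exp (-k^2/4)/6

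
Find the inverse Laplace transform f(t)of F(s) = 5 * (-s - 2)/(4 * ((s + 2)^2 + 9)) -5 * exp(-2 * t) * cos(3 * t)/4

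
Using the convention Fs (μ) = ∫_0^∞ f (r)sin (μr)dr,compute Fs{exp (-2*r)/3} μ/ (3*(μ^2 + 4))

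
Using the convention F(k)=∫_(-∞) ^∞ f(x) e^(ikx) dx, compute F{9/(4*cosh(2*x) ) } 9*pi/(8*cosh(pi*k/4) ) 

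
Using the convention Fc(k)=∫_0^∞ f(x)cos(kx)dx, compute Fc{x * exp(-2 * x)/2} (4 - k^2)/(2 * (k^2 + 4)^2)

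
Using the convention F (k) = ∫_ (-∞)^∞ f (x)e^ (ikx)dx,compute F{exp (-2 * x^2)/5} sqrt (2) * sqrt (pi) * exp (-k^2/8)/10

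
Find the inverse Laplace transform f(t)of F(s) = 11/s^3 11*t^2/2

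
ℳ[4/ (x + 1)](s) 4 * pi * csc (pi * s)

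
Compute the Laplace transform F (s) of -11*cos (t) -11*s/ (s^2 + 1) 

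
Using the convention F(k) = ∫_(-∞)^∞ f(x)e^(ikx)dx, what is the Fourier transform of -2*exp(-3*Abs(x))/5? -12/(5*k^2+45)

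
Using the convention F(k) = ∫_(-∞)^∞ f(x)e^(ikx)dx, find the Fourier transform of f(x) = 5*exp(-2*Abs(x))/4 5/(k^2 + 4)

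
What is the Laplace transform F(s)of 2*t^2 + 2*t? 4/s^3 + 2/s^2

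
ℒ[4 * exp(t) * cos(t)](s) 4 * (s - 1)/((s - 1)^2 + 1)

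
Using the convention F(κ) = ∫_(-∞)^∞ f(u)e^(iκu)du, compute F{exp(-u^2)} sqrt(pi) * exp(-κ^2/4)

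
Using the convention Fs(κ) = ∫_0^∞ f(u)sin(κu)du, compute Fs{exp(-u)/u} atan(κ)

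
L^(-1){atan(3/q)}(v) sin(3 * v)/v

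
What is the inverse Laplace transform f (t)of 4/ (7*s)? 4/7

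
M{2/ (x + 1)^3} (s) gamma (s)*gamma (3 - s)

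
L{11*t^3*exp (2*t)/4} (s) 33/ (2*(s - 2)^4)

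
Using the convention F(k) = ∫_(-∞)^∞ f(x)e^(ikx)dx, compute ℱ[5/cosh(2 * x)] 5 * pi/(2 * cosh(pi * k/4))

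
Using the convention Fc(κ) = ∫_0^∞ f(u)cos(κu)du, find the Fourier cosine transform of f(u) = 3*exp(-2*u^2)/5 3*sqrt(2)*sqrt(pi)*exp(-κ^2/8)/20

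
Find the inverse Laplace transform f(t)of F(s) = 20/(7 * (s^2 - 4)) 10 * sinh(2 * t)/7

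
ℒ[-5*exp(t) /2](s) -5/(2*s - 2) 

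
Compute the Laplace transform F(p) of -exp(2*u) -1/(p - 2) 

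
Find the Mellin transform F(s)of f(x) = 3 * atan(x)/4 -3 * pi * sec(pi * s/2)/(8 * s)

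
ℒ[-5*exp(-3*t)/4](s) -5/(4*s + 12)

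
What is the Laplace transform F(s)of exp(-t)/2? 1/(2*(s+1))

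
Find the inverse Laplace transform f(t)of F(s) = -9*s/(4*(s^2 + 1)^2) -9*t*sin(t)/8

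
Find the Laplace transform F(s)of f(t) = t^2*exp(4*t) 2/(s - 4)^3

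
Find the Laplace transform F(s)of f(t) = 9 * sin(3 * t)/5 27/(5 * (s^2 + 9))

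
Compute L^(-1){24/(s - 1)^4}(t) 4*t^3*exp(t)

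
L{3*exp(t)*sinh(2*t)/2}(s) 3/((s - 1)^2 - 4)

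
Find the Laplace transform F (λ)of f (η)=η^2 2/λ^3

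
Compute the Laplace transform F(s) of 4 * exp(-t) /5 4/(5 * (s + 1) ) 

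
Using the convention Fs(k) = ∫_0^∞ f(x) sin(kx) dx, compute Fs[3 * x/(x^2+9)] 3 * pi * exp(-3 * k) /2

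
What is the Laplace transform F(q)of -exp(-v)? -1/(q + 1)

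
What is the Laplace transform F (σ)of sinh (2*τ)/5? 2/ (5*(σ^2 - 4))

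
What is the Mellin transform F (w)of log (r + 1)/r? -pi*csc (pi*w)/ (w - 1)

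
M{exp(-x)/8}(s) gamma(s)/8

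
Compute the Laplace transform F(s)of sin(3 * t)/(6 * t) atan(3/s)/6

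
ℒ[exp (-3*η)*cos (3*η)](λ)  (λ+3)/ ( (λ+3)^2+9)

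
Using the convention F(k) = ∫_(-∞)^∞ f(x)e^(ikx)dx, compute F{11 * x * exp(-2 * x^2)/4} 11 * sqrt(2) * I * sqrt(pi) * k * exp(-k^2/8)/32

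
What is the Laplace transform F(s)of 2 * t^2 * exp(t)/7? 4/(7 * (s - 1)^3)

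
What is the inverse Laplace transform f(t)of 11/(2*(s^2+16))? 11*sin(4*t)/8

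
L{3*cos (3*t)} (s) 3*s/ (s^2 + 9)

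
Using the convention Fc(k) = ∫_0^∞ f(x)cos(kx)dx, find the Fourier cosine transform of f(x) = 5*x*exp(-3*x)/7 5*(9 - k^2)/(7*(k^2 + 9)^2)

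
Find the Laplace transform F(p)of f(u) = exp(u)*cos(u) (p - 1)/((p - 1)^2 + 1)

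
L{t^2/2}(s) s^(-3)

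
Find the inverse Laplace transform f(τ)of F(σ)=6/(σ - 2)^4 τ^3*exp(2*τ)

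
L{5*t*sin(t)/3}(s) 10*s/(3*(s^2+1)^2)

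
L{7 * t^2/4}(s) 7/(2 * s^3)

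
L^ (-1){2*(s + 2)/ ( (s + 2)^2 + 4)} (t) 2*exp (-2*t)*cos (2*t)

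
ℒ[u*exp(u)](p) (p - 1)^(-2)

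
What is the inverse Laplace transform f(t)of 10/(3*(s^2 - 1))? 10*sinh(t)/3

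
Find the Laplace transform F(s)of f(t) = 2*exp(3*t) 2/(s - 3)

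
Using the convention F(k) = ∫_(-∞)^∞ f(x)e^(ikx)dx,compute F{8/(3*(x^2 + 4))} 4*pi*exp(-2*Abs(k))/3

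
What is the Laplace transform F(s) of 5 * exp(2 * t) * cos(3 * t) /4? 5 * (s - 2) /(4 * ((s - 2) ^2 + 9) ) 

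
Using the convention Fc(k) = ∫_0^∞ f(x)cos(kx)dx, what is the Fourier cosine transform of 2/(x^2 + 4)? pi*exp(-2*k)/2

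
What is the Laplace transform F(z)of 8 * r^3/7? 48/(7 * z^4)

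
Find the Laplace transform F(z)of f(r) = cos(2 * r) z/(z^2 + 4)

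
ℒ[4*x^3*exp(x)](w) 24/(w - 1)^4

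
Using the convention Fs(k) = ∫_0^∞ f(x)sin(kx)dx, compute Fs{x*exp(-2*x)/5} 4*k/(5*(k^2 + 4)^2)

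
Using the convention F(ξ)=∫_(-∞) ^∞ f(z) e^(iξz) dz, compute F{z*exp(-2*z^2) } sqrt(2)*I*sqrt(pi)*ξ*exp(-ξ^2/8) /8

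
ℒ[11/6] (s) 11/(6 * s)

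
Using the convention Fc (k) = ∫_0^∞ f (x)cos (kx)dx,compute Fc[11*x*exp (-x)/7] 11*(1 - k^2)/ (7*(k^2 + 1)^2)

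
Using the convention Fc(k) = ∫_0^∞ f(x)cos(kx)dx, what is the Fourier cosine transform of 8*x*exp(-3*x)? 8*(9 - k^2)/(k^2 + 9)^2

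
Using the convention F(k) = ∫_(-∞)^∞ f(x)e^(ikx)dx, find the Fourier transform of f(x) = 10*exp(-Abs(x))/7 20/(7*(k^2 + 1))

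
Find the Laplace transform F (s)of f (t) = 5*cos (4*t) 5*s/ (s^2+16)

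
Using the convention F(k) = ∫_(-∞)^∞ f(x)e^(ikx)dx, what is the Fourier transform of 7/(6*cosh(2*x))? 7*pi/(12*cosh(pi*k/4))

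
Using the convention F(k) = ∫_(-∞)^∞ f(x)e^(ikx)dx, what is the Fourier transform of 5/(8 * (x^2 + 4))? 5 * pi * exp(-2 * Abs(k))/16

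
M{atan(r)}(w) -pi*sec(pi*w/2)/(2*w)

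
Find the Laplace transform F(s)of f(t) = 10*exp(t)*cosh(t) 10*(s - 1)/(s*(s - 2))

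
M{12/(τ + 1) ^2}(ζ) -12*pi*(ζ - 1) /sin(pi*ζ) 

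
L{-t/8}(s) -1/(8*s^2)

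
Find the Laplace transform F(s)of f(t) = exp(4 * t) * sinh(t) 1/((s - 4)^2 - 1)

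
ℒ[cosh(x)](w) w/(w^2 - 1)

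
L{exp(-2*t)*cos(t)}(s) (s+2)/((s+2)^2+1)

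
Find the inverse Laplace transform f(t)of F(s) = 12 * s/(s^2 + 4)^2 3 * t * sin(2 * t)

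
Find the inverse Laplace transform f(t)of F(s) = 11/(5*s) 11/5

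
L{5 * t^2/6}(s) 5/(3 * s^3)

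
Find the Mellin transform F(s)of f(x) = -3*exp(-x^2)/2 -3*gamma(s/2)/4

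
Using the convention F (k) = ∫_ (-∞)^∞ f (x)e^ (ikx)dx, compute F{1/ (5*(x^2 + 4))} pi*exp (-2*Abs (k))/10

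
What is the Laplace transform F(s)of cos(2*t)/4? s/(4*(s^2 + 4))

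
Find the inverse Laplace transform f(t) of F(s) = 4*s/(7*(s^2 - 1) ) 4*cosh(t) /7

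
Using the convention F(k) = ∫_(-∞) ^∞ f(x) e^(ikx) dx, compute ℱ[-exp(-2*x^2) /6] -sqrt(2)*sqrt(pi)*exp(-k^2/8) /12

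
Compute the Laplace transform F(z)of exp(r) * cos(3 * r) (z - 1)/((z - 1)^2 + 9)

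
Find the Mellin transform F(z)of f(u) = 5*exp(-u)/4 5*gamma(z)/4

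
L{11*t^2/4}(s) 11/(2*s^3)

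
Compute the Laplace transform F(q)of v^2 2/q^3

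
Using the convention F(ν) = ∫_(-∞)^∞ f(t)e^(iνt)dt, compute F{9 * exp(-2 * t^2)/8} 9 * sqrt(2) * sqrt(pi) * exp(-ν^2/8)/16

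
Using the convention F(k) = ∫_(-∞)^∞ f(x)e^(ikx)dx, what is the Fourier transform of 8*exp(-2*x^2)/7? 4*sqrt(2)*sqrt(pi)*exp(-k^2/8)/7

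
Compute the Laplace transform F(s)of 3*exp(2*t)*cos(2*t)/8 3*(s - 2)/(8*((s - 2)^2 + 4))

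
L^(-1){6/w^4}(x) x^3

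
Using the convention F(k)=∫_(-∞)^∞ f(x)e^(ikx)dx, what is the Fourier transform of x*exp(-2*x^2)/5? sqrt(2)*I*sqrt(pi)*k*exp(-k^2/8)/40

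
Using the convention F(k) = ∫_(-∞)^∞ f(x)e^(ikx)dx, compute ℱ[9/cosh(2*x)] 9*pi/(2*cosh(pi*k/4))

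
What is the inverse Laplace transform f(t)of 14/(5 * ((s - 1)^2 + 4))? 7 * exp(t) * sin(2 * t)/5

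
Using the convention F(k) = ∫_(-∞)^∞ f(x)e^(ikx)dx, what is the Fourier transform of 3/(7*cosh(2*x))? 3*pi/(14*cosh(pi*k/4))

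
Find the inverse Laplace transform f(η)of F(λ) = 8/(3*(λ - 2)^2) 8*η*exp(2*η)/3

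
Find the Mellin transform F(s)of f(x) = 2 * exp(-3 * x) 2 * gamma(s)/3^s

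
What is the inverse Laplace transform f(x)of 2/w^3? x^2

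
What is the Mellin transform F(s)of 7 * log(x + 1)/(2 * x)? -7 * pi * csc(pi * s)/(2 * s - 2)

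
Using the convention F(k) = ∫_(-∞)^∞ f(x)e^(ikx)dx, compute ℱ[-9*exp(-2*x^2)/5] -9*sqrt(2)*sqrt(pi)*exp(-k^2/8)/10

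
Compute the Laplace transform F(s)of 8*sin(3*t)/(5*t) 8*atan(3/s)/5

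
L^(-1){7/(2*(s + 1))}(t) 7*exp(-t)/2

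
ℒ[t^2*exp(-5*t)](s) 2/(s + 5)^3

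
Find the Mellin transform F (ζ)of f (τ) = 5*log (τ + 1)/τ -5*pi*csc (pi*ζ)/ (ζ - 1)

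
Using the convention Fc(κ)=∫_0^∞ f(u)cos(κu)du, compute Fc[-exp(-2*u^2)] -sqrt(2)*sqrt(pi)*exp(-κ^2/8)/4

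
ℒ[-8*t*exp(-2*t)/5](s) -8/(5*(s + 2)^2)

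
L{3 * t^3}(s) 18/s^4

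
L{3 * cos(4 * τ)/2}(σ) 3 * σ/(2 * (σ^2 + 16))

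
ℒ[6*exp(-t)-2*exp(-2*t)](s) 6/(s + 1)-2/(s + 2) 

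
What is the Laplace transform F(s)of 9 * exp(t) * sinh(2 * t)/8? 9/(4 * ((s - 1)^2-4))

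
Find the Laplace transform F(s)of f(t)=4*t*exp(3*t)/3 4/(3*(s - 3)^2)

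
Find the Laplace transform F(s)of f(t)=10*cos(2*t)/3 10*s/(3*(s^2+4))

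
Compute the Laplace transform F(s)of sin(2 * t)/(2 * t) atan(2/s)/2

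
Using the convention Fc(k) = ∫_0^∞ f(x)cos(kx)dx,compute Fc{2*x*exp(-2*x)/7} 2*(4 - k^2)/(7*(k^2 + 4)^2)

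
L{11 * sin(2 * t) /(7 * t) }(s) 11 * atan(2/s) /7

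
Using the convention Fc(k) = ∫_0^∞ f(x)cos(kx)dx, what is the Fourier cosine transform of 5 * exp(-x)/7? 5/(7 * (k^2 + 1))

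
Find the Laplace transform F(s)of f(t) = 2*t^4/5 48/(5*s^5)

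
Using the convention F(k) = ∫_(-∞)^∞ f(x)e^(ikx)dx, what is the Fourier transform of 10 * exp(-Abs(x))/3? 20/(3 * (k^2 + 1))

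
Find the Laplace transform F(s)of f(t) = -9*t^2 -18/s^3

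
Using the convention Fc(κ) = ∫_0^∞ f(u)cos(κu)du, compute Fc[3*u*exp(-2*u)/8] 3*(4 - κ^2)/(8*(κ^2 + 4)^2)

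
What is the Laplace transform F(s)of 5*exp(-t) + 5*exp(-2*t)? 5/(s + 1) + 5/(s + 2)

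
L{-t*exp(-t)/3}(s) -1/(3*(s + 1)^2)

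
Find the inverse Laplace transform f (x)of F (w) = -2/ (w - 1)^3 -x^2 * exp (x)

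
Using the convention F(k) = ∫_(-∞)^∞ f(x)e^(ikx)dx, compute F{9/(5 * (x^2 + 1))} 9 * pi * exp(-Abs(k))/5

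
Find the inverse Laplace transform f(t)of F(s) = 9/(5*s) 9/5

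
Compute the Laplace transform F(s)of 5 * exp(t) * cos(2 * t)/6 5 * (s - 1)/(6 * ((s - 1)^2 + 4))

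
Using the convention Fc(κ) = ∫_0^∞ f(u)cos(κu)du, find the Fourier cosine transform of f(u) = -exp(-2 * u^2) -sqrt(2) * sqrt(pi) * exp(-κ^2/8)/4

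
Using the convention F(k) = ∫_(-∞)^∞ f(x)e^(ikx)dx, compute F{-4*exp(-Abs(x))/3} -8/(3*k^2 + 3)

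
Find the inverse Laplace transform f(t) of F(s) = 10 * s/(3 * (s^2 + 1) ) 10 * cos(t) /3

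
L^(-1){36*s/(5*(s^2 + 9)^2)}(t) 6*t*sin(3*t)/5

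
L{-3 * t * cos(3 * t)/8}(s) 3 * (9 - s^2)/(8 * (s^2 + 9)^2)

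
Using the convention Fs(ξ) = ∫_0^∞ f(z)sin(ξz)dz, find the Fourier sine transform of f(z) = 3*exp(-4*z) 3*ξ/(ξ^2 + 16)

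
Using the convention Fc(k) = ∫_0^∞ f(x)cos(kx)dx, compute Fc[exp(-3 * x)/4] 3/(4 * (k^2 + 9))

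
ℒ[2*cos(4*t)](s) 2*s/(s^2 + 16)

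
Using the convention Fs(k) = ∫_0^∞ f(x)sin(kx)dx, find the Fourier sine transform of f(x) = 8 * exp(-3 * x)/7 8 * k/(7 * (k^2 + 9))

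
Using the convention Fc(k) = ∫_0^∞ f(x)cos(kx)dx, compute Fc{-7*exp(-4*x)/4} -7/(k^2 + 16)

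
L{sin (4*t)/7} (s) 4/ (7*(s^2 + 16))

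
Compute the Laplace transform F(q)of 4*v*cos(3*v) 4*(q^2 - 9)/(q^2+9)^2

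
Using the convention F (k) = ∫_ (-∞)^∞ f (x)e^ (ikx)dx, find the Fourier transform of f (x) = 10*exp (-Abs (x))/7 20/ (7*(k^2 + 1))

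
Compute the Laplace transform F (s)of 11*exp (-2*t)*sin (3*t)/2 33/ (2*( (s + 2)^2 + 9))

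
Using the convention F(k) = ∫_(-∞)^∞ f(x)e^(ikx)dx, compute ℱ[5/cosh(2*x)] 5*pi/(2*cosh(pi*k/4))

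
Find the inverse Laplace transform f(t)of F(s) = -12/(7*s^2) -12*t/7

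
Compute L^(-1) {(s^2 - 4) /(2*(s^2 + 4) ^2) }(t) t*cos(2*t) /2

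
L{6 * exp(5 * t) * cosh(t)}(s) 6 * (s - 5)/((s - 5)^2-1)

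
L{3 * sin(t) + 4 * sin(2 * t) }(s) 8/(s^2 + 4) + 3/(s^2 + 1) 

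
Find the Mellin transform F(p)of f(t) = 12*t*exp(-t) 12*gamma(p+1)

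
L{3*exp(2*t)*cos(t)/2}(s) 3*(s - 2)/(2*((s - 2)^2 + 1))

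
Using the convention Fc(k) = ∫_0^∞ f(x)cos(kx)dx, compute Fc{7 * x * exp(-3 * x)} 7 * (9 - k^2)/(k^2+9)^2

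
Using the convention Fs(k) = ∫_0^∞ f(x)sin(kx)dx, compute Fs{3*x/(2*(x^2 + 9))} 3*pi*exp(-3*k)/4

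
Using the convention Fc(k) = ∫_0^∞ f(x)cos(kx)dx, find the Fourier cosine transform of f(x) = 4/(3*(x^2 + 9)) 2*pi*exp(-3*k)/9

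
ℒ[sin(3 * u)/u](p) atan(3/p)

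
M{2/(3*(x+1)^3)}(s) pi*(s - 2)*(s - 1)/(3*sin(pi*s))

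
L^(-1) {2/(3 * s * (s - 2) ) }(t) 2 * exp(t) * sinh(t) /3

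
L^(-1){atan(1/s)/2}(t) sin(t)/(2*t)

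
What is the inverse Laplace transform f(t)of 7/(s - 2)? 7 * exp(2 * t)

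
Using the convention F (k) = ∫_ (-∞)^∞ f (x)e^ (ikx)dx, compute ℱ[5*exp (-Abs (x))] 10/ (k^2 + 1)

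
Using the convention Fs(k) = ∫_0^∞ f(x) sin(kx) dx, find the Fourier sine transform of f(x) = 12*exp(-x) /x 12*atan(k) 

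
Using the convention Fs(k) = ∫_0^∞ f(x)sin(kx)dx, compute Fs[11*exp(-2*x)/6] 11*k/(6*(k^2 + 4))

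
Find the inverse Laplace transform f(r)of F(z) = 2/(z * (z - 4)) exp(2 * r) * sinh(2 * r)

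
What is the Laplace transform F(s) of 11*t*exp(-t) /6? 11/(6*(s + 1) ^2) 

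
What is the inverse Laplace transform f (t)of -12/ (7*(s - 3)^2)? -12*t*exp (3*t)/7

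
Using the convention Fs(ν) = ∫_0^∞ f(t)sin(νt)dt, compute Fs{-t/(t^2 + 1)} -pi*exp(-ν)/2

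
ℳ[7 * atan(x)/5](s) -7 * pi * sec(pi * s/2)/(10 * s)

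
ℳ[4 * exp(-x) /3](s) 4 * gamma(s) /3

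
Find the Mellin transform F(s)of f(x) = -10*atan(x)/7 5*pi*sec(pi*s/2)/(7*s)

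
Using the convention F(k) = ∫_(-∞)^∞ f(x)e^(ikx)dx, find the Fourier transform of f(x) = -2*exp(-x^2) -2*sqrt(pi)*exp(-k^2/4)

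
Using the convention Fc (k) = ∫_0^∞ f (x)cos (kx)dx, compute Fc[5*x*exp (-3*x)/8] 5*(9 - k^2)/ (8*(k^2 + 9)^2)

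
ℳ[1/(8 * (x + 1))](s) pi * csc(pi * s)/8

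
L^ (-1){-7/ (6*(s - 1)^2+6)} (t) -7*exp (t)*sin (t)/6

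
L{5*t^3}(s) 30/s^4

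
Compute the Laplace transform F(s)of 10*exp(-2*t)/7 10/(7*(s+2))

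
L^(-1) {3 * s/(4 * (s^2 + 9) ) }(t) 3 * cos(3 * t) /4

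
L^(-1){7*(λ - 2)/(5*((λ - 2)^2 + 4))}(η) 7*exp(2*η)*cos(2*η)/5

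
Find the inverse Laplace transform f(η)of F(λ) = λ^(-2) η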